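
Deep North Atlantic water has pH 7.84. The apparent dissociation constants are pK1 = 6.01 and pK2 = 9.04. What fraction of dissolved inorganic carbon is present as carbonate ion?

α₂ = 0.0585

α₂ = 1 / (1 + [H⁺]/K2 + [H⁺]²/(K1K2)) = 1 / (1 + 10^+1.20 + 10^-0.63)
   = 1 / (1 + 15.849 + 0.23442) = 1/17.083 = 0.05854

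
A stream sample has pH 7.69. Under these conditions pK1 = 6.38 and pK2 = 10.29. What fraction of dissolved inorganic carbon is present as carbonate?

α₂ = 1 / (1 + [H⁺]/K2 + [H⁺]²/(K1K2)) = 1 / (1 + 10^+2.60 + 10^+1.29)
   = 1 / (1 + 398.11 + 19.498) = 1/418.61 = 0.002389

α₂ = 0.00239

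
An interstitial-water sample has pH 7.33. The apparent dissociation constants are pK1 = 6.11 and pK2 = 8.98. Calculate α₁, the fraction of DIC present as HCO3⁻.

α₁ = 0.924

α₁ = 1 / (1 + [H⁺]/K1 + K2/[H⁺]) = 1 / (1 + 10^-1.22 + 10^-1.65)
   = 1 / (1 + 0.060256 + 0.022387) = 1/1.0826 = 0.9237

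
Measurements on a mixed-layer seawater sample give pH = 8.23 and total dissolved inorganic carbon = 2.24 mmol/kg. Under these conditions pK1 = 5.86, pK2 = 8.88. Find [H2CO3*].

α₀ = 1 / (1 + K1/[H⁺] + K1K2/[H⁺]²) = 1 / (1 + 10^+2.37 + 10^+1.72)
   = 1 / (1 + 234.42 + 52.481) = 1/287.90 = 0.003473
[CO2*] = α₀ × DIC = 0.003473 × 2.24 = 0.00778 mmol/kg = 7.78 μmol/kg

[CO2*] = 7.78 μmol/kg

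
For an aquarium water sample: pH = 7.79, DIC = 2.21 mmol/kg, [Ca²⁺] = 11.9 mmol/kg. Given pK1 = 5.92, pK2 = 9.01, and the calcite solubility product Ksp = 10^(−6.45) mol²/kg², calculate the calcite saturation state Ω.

α₂ = 1 / (1 + [H⁺]/K2 + [H⁺]²/(K1K2)) = 1 / (1 + 10^+1.22 + 10^-0.65)
   = 1 / (1 + 16.596 + 0.22387) = 1/17.820 = 0.05612
[CO3²⁻] = α₂ × DIC = 0.05612 × 2.21 = 0.1240 mmol/kg
Ksp = 10^(−6.45) = 3.548×10^-7
Ω = [Ca²⁺][CO3²⁻]/Ksp = (11.9×10^-3)(1.240×10^-4) / 3.548×10^-7 = 4.16

Ω = 4.16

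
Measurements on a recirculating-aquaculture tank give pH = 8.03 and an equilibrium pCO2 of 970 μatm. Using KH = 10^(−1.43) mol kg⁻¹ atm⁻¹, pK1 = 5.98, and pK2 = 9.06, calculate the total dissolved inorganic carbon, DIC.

[CO2*] = KH · pCO2 = 10^(−1.43) × 970×10^-6 = 3.604×10^-5 mol/kg
α₀ = 1/(1 + K1/[H⁺] + K1K2/[H⁺]²) = 1/(1 + 10^+2.05 + 10^+1.02) = 0.008086
DIC = [CO2*]/α₀ = 3.604×10^-5 / 0.008086 = 4.46 mmol/kg

DIC = 4.46 mmol/kg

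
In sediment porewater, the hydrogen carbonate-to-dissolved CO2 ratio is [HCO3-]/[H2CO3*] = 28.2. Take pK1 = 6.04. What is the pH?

pH = 7.49

From K1 = [H⁺][HCO3-]/[H2CO3*]:  pH = pK1 + log₁₀([HCO3-]/[H2CO3*])
log₁₀(28.2) = +1.450
pH = 6.04 + (+1.450) = 7.49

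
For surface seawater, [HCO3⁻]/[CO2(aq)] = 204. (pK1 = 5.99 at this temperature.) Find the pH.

pH = 8.30

From K1 = [H⁺][HCO3⁻]/[CO2(aq)]:  pH = pK1 + log₁₀([HCO3⁻]/[CO2(aq)])
log₁₀(204) = +2.310
pH = 5.99 + (+2.310) = 8.30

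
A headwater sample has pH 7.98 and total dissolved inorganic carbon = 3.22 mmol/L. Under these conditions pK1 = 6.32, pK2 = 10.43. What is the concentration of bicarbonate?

[HCO3⁻] = 3.14 mmol/L

α₁ = 1 / (1 + [H⁺]/K1 + K2/[H⁺]) = 1 / (1 + 10^-1.66 + 10^-2.45)
   = 1 / (1 + 0.021878 + 0.0035481) = 1/1.0254 = 0.9752
[HCO3⁻] = α₁ × DIC = 0.9752 × 3.22 = 3.14 mmol/L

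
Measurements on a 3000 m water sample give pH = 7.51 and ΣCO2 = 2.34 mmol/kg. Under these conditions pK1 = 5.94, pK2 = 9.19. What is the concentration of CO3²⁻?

[CO3²⁻] = 0.0467 mmol/kg

α₂ = 1 / (1 + [H⁺]/K2 + [H⁺]²/(K1K2)) = 1 / (1 + 10^+1.68 + 10^+0.11)
   = 1 / (1 + 47.863 + 1.2882) = 1/50.151 = 0.01994
[CO3²⁻] = α₂ × DIC = 0.01994 × 2.34 = 0.0467 mmol/kg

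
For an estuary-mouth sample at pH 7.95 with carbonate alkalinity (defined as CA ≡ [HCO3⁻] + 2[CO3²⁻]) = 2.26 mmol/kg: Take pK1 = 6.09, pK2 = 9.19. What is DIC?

DIC = 2.17 mmol/kg

CA = [HCO3⁻] + 2[CO3²⁻] = (α₁ + 2α₂)·DIC
At pH 7.95: [H⁺]/K1 = 10^-1.86 = 0.013804, K2/[H⁺] = 10^-1.24 = 0.057544
α₁ = 1/(1 + 0.013804 + 0.057544) = 1/1.0713 = 0.9334; α₂ = α₁·K2/[H⁺] = 0.05371
α₁ + 2α₂ = 1.0408
DIC = CA / (α₁ + 2α₂) = 2.26 / 1.0408 = 2.17 mmol/kg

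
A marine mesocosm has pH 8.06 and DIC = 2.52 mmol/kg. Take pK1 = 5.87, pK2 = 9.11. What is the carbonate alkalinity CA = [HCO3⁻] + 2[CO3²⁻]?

CA = 2.71 mmol/kg

CA = [HCO3⁻] + 2[CO3²⁻] = (α₁ + 2α₂)·DIC
At pH 8.06: [H⁺]/K1 = 10^-2.19 = 0.0064565, K2/[H⁺] = 10^-1.05 = 0.089125
α₁ = 1/(1 + 0.0064565 + 0.089125) = 1/1.0956 = 0.9128; α₂ = α₁·K2/[H⁺] = 0.08135
α₁ + 2α₂ = 1.0755
CA = 1.0755 × 2.52 = 2.71 mmol/kg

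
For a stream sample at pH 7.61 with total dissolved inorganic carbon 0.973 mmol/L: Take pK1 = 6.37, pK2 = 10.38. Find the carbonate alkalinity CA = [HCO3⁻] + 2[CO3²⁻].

CA = 0.922 mmol/L

CA = [HCO3⁻] + 2[CO3²⁻] = (α₁ + 2α₂)·DIC
At pH 7.61: [H⁺]/K1 = 10^-1.24 = 0.057544, K2/[H⁺] = 10^-2.77 = 0.0016982
α₁ = 1/(1 + 0.057544 + 0.0016982) = 1/1.0592 = 0.9441; α₂ = α₁·K2/[H⁺] = 0.001603
α₁ + 2α₂ = 0.9473
CA = 0.9473 × 0.973 = 0.922 mmol/L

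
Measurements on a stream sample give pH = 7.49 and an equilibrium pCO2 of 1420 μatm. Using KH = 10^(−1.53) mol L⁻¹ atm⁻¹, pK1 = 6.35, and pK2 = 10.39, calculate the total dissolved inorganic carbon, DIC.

DIC = 0.621 mmol/L

[CO2*] = KH · pCO2 = 10^(−1.53) × 1420×10^-6 = 4.191×10^-5 mol/L
α₀ = 1/(1 + K1/[H⁺] + K1K2/[H⁺]²) = 1/(1 + 10^+1.14 + 10^-1.76) = 0.06747
DIC = [CO2*]/α₀ = 4.191×10^-5 / 0.06747 = 0.621 mmol/L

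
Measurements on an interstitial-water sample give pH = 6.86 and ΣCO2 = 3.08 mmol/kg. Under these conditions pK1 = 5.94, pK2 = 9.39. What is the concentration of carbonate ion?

α₂ = 1 / (1 + [H⁺]/K2 + [H⁺]²/(K1K2)) = 1 / (1 + 10^+2.53 + 10^+1.61)
   = 1 / (1 + 338.84 + 40.738) = 1/380.58 = 0.002628
[CO3²⁻] = α₂ × DIC = 0.002628 × 3.08 = 0.00809 mmol/kg = 8.09 μmol/kg

[CO3²⁻] = 8.09 μmol/kg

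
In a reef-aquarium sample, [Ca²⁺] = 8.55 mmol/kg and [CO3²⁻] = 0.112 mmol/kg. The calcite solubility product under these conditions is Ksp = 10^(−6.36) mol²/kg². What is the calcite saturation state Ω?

Ksp = 10^(−6.36) = 4.365×10^-7
Ω = [Ca²⁺][CO3²⁻]/Ksp = (8.55×10^-3)(0.112×10^-3) / 4.365×10^-7 = 2.19

Ω = 2.19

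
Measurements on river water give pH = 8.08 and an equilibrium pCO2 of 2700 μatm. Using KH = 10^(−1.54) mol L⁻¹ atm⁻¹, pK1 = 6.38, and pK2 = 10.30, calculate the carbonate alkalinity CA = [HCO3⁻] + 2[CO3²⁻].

CA = 3.95 mmol/L

[CO2*] = KH · pCO2 = 10^(−1.54) × 2700×10^-6 = 7.787×10^-5 mol/L
α₀ = 1/(1 + K1/[H⁺] + K1K2/[H⁺]²) = 1/(1 + 10^+1.70 + 10^-0.52) = 0.01945
DIC = [CO2*]/α₀ = 7.787×10^-5 / 0.01945 = 4.004 mmol/L
CA = (α₁ + 2α₂)·DIC = (0.9747 + 2×0.005873) × 4.004 = 3.95 mmol/L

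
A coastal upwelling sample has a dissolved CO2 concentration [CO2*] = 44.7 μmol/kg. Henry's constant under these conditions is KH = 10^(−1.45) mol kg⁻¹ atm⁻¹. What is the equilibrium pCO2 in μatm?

KH = 10^(−1.45) = 3.548×10^-2 mol kg⁻¹ atm⁻¹
pCO2 = [CO2*]/KH = 44.7×10^-6 / 3.548×10^-2 = 1.26×10^-3 atm = 1260 μatm

pCO2 = 1260 μatm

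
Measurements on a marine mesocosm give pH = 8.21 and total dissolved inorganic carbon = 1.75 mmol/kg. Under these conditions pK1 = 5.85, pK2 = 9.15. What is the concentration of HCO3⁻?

α₁ = 1 / (1 + [H⁺]/K1 + K2/[H⁺]) = 1 / (1 + 10^-2.36 + 10^-0.94)
   = 1 / (1 + 0.0043652 + 0.11482) = 1/1.1192 = 0.8935
[HCO3⁻] = α₁ × DIC = 0.8935 × 1.75 = 1.56 mmol/kg

[HCO3⁻] = 1.56 mmol/kg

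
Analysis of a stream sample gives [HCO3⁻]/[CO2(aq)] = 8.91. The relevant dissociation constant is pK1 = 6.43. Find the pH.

From K1 = [H⁺][HCO3⁻]/[CO2(aq)]:  pH = pK1 + log₁₀([HCO3⁻]/[CO2(aq)])
log₁₀(8.91) = +0.950
pH = 6.43 + (+0.950) = 7.38

pH = 7.38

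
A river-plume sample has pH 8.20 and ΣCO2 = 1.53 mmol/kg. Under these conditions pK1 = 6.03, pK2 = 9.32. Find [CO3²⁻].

[CO3²⁻] = 0.107 mmol/kg

α₂ = 1 / (1 + [H⁺]/K2 + [H⁺]²/(K1K2)) = 1 / (1 + 10^+1.12 + 10^-1.05)
   = 1 / (1 + 13.183 + 0.089125) = 1/14.272 = 0.07007
[CO3²⁻] = α₂ × DIC = 0.07007 × 1.53 = 0.107 mmol/kg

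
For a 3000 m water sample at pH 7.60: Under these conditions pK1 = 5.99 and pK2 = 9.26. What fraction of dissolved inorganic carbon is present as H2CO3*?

α₀ = 1 / (1 + K1/[H⁺] + K1K2/[H⁺]²) = 1 / (1 + 10^+1.61 + 10^-0.05)
   = 1 / (1 + 40.738 + 0.89125) = 1/42.629 = 0.02346

α₀ = 0.0235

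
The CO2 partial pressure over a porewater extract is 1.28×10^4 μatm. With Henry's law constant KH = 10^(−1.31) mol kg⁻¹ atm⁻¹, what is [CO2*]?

KH = 10^(−1.31) = 4.898×10^-2 mol kg⁻¹ atm⁻¹
[CO2*] = KH · pCO2 = 4.898×10^-2 × 1.28×10^4×10^-6 atm = 6.27×10^-4 mol/kg

[CO2*] = 627 μmol/kg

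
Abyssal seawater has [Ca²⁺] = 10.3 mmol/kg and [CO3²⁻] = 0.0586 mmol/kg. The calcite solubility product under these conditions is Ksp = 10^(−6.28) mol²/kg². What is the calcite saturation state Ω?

Ksp = 10^(−6.28) = 5.248×10^-7
Ω = [Ca²⁺][CO3²⁻]/Ksp = (10.3×10^-3)(0.0586×10^-3) / 5.248×10^-7 = 1.15

Ω = 1.15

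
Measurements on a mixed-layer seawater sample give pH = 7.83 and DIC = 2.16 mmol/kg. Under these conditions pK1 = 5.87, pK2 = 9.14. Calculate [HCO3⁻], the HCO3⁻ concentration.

α₁ = 1 / (1 + [H⁺]/K1 + K2/[H⁺]) = 1 / (1 + 10^-1.96 + 10^-1.31)
   = 1 / (1 + 0.010965 + 0.048978) = 1/1.0599 = 0.9434
[HCO3⁻] = α₁ × DIC = 0.9434 × 2.16 = 2.04 mmol/kg

[HCO3⁻] = 2.04 mmol/kg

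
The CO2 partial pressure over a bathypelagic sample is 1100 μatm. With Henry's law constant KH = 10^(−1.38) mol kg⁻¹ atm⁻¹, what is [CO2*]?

KH = 10^(−1.38) = 4.169×10^-2 mol kg⁻¹ atm⁻¹
[CO2*] = KH · pCO2 = 4.169×10^-2 × 1100×10^-6 atm = 4.59×10^-5 mol/kg

[CO2*] = 45.9 μmol/kg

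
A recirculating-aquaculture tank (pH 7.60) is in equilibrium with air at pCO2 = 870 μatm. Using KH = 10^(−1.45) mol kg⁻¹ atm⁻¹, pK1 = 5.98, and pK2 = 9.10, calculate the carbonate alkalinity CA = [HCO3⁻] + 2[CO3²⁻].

CA = 1.37 mmol/kg

[CO2*] = KH · pCO2 = 10^(−1.45) × 870×10^-6 = 3.087×10^-5 mol/kg
α₀ = 1/(1 + K1/[H⁺] + K1K2/[H⁺]²) = 1/(1 + 10^+1.62 + 10^+0.12) = 0.02272
DIC = [CO2*]/α₀ = 3.087×10^-5 / 0.02272 = 1.358 mmol/kg
CA = (α₁ + 2α₂)·DIC = (0.9473 + 2×0.02996) × 1.358 = 1.37 mmol/kg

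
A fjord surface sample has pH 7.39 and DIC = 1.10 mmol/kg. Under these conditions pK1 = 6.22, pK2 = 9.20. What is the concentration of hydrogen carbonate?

α₁ = 1 / (1 + [H⁺]/K1 + K2/[H⁺]) = 1 / (1 + 10^-1.17 + 10^-1.81)
   = 1 / (1 + 0.067608 + 0.015488) = 1/1.0831 = 0.9233
[HCO3⁻] = α₁ × DIC = 0.9233 × 1.10 = 1.02 mmol/kg

[HCO3⁻] = 1.02 mmol/kg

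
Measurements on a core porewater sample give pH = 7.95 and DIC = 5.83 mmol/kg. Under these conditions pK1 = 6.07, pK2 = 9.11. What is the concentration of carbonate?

α₂ = 1 / (1 + [H⁺]/K2 + [H⁺]²/(K1K2)) = 1 / (1 + 10^+1.16 + 10^-0.72)
   = 1 / (1 + 14.454 + 0.19055) = 1/15.645 = 0.06392
[CO3²⁻] = α₂ × DIC = 0.06392 × 5.83 = 0.373 mmol/kg

[CO3²⁻] = 0.373 mmol/kg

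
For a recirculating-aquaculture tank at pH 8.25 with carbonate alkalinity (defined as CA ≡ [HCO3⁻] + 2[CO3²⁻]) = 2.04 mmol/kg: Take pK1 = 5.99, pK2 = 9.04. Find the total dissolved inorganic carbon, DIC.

DIC = 1.80 mmol/kg

CA = [HCO3⁻] + 2[CO3²⁻] = (α₁ + 2α₂)·DIC
At pH 8.25: [H⁺]/K1 = 10^-2.26 = 0.0054954, K2/[H⁺] = 10^-0.79 = 0.16218
α₁ = 1/(1 + 0.0054954 + 0.16218) = 1/1.1677 = 0.8564; α₂ = α₁·K2/[H⁺] = 0.1389
α₁ + 2α₂ = 1.1342
DIC = CA / (α₁ + 2α₂) = 2.04 / 1.1342 = 1.80 mmol/kg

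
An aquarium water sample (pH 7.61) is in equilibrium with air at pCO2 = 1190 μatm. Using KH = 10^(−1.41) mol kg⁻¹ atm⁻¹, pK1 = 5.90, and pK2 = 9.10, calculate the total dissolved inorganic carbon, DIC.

DIC = 2.50 mmol/kg

[CO2*] = KH · pCO2 = 10^(−1.41) × 1190×10^-6 = 4.630×10^-5 mol/kg
α₀ = 1/(1 + K1/[H⁺] + K1K2/[H⁺]²) = 1/(1 + 10^+1.71 + 10^+0.22) = 0.01854
DIC = [CO2*]/α₀ = 4.630×10^-5 / 0.01854 = 2.50 mmol/kg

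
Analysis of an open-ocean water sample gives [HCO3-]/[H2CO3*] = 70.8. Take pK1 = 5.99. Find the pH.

pH = 7.84

From K1 = [H⁺][HCO3-]/[H2CO3*]:  pH = pK1 + log₁₀([HCO3-]/[H2CO3*])
log₁₀(70.8) = +1.850
pH = 5.99 + (+1.850) = 7.84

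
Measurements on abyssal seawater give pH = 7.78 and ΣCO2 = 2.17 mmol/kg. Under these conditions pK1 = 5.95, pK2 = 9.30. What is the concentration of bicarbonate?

[HCO3⁻] = 2.08 mmol/kg

α₁ = 1 / (1 + [H⁺]/K1 + K2/[H⁺]) = 1 / (1 + 10^-1.83 + 10^-1.52)
   = 1 / (1 + 0.014791 + 0.030200) = 1/1.0450 = 0.9569
[HCO3⁻] = α₁ × DIC = 0.9569 × 2.17 = 2.08 mmol/kg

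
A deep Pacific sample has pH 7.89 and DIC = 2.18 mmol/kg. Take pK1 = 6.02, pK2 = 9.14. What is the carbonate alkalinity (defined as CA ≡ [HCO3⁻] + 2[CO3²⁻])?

CA = 2.27 mmol/kg

CA = [HCO3⁻] + 2[CO3²⁻] = (α₁ + 2α₂)·DIC
At pH 7.89: [H⁺]/K1 = 10^-1.87 = 0.013490, K2/[H⁺] = 10^-1.25 = 0.056234
α₁ = 1/(1 + 0.013490 + 0.056234) = 1/1.0697 = 0.9348; α₂ = α₁·K2/[H⁺] = 0.05257
α₁ + 2α₂ = 1.0400
CA = 1.0400 × 2.18 = 2.27 mmol/kg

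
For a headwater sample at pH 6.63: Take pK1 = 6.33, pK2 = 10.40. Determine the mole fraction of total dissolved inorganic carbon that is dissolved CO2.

α₀ = 0.334

α₀ = 1 / (1 + K1/[H⁺] + K1K2/[H⁺]²) = 1 / (1 + 10^+0.30 + 10^-3.47)
   = 1 / (1 + 1.9953 + 0.00033884) = 1/2.9956 = 0.3338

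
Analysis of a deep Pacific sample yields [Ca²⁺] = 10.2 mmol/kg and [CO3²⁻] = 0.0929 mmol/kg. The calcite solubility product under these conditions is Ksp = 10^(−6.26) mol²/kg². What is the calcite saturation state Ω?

Ω = 1.72

Ksp = 10^(−6.26) = 5.495×10^-7
Ω = [Ca²⁺][CO3²⁻]/Ksp = (10.2×10^-3)(0.0929×10^-3) / 5.495×10^-7 = 1.72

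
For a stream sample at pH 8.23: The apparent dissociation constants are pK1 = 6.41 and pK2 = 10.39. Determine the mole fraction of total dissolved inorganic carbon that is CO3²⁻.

α₂ = 1 / (1 + [H⁺]/K2 + [H⁺]²/(K1K2)) = 1 / (1 + 10^+2.16 + 10^+0.34)
   = 1 / (1 + 144.54 + 2.1878) = 1/147.73 = 0.006769

α₂ = 0.00677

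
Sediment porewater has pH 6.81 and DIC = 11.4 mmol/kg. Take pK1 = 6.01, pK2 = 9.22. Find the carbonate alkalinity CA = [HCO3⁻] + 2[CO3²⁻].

CA = [HCO3⁻] + 2[CO3²⁻] = (α₁ + 2α₂)·DIC
At pH 6.81: [H⁺]/K1 = 10^-0.80 = 0.15849, K2/[H⁺] = 10^-2.41 = 0.0038905
α₁ = 1/(1 + 0.15849 + 0.0038905) = 1/1.1624 = 0.8603; α₂ = α₁·K2/[H⁺] = 0.003347
α₁ + 2α₂ = 0.8670
CA = 0.8670 × 11.4 = 9.88 mmol/kg

CA = 9.88 mmol/kg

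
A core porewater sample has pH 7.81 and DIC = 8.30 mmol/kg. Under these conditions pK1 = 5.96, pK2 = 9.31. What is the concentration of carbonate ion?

α₂ = 1 / (1 + [H⁺]/K2 + [H⁺]²/(K1K2)) = 1 / (1 + 10^+1.50 + 10^-0.35)
   = 1 / (1 + 31.623 + 0.44668) = 1/33.069 = 0.03024
[CO3²⁻] = α₂ × DIC = 0.03024 × 8.30 = 0.251 mmol/kg

[CO3²⁻] = 0.251 mmol/kg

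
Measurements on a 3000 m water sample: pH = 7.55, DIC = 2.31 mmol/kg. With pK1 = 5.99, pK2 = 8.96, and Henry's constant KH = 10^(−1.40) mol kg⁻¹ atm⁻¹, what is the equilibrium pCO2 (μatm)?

α₀ = 1 / (1 + K1/[H⁺] + K1K2/[H⁺]²) = 1 / (1 + 10^+1.56 + 10^+0.15)
   = 1 / (1 + 36.308 + 1.4125) = 1/38.720 = 0.02583
[CO2*] = α₀ × DIC = 0.02583 × 2.31 = 0.05966 mmol/kg
pCO2 = [CO2*]/KH = 5.966×10^-5 / 3.981×10^-2 = 1500 μatm

pCO2 = 1500 μatm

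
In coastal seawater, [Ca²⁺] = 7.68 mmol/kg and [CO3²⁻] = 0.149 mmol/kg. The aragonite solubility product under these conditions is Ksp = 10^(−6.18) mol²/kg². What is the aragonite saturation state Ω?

Ksp = 10^(−6.18) = 6.607×10^-7
Ω = [Ca²⁺][CO3²⁻]/Ksp = (7.68×10^-3)(0.149×10^-3) / 6.607×10^-7 = 1.73

Ω = 1.73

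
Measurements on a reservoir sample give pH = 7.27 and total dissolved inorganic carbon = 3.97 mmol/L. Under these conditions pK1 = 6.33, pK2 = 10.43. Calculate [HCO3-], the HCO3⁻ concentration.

α₁ = 1 / (1 + [H⁺]/K1 + K2/[H⁺]) = 1 / (1 + 10^-0.94 + 10^-3.16)
   = 1 / (1 + 0.11482 + 0.00069183) = 1/1.1155 = 0.8965
[HCO3⁻] = α₁ × DIC = 0.8965 × 3.97 = 3.56 mmol/L

[HCO3⁻] = 3.56 mmol/L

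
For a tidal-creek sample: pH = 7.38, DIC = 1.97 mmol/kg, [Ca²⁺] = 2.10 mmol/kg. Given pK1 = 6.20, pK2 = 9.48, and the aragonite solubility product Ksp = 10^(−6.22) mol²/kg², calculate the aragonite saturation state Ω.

Ω = 0.0508

α₂ = 1 / (1 + [H⁺]/K2 + [H⁺]²/(K1K2)) = 1 / (1 + 10^+2.10 + 10^+0.92)
   = 1 / (1 + 125.89 + 8.3176) = 1/135.21 = 0.007396
[CO3²⁻] = α₂ × DIC = 0.007396 × 1.97 = 0.01457 mmol/kg = 14.57 μmol/kg
Ksp = 10^(−6.22) = 6.026×10^-7
Ω = [Ca²⁺][CO3²⁻]/Ksp = (2.10×10^-3)(1.457×10^-5) / 6.026×10^-7 = 0.0508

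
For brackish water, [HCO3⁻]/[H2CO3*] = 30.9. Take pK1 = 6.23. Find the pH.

From K1 = [H⁺][HCO3⁻]/[H2CO3*]:  pH = pK1 + log₁₀([HCO3⁻]/[H2CO3*])
log₁₀(30.9) = +1.490
pH = 6.23 + (+1.490) = 7.72

pH = 7.72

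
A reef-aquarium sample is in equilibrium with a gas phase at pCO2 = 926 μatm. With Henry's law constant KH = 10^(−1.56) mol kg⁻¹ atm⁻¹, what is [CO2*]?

[CO2*] = 25.5 μmol/kg

KH = 10^(−1.56) = 2.754×10^-2 mol kg⁻¹ atm⁻¹
[CO2*] = KH · pCO2 = 2.754×10^-2 × 926×10^-6 atm = 2.55×10^-5 mol/kg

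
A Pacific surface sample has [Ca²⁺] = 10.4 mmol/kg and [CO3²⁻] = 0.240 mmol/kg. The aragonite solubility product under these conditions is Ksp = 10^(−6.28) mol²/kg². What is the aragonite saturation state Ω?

Ω = 4.76

Ksp = 10^(−6.28) = 5.248×10^-7
Ω = [Ca²⁺][CO3²⁻]/Ksp = (10.4×10^-3)(0.240×10^-3) / 5.248×10^-7 = 4.76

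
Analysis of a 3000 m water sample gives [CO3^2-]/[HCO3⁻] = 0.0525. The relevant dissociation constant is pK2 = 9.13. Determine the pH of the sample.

From K2 = [H⁺][CO3^2-]/[HCO3⁻]:  pH = pK2 + log₁₀([CO3^2-]/[HCO3⁻])
log₁₀(0.0525) = -1.280
pH = 9.13 + (-1.280) = 7.85

pH = 7.85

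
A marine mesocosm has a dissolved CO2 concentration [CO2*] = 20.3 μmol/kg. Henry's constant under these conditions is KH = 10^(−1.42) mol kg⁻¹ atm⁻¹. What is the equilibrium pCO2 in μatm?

KH = 10^(−1.42) = 3.802×10^-2 mol kg⁻¹ atm⁻¹
pCO2 = [CO2*]/KH = 20.3×10^-6 / 3.802×10^-2 = 5.34×10^-4 atm = 534 μatm

pCO2 = 534 μatm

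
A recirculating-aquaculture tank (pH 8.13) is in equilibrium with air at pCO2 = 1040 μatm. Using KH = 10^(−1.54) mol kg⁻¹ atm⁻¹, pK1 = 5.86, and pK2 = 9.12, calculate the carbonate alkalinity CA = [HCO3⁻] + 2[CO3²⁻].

CA = 6.73 mmol/kg

[CO2*] = KH · pCO2 = 10^(−1.54) × 1040×10^-6 = 2.999×10^-5 mol/kg
α₀ = 1/(1 + K1/[H⁺] + K1K2/[H⁺]²) = 1/(1 + 10^+2.27 + 10^+1.28) = 0.004848
DIC = [CO2*]/α₀ = 2.999×10^-5 / 0.004848 = 6.187 mmol/kg
CA = (α₁ + 2α₂)·DIC = (0.9028 + 2×0.09238) × 6.187 = 6.73 mmol/kg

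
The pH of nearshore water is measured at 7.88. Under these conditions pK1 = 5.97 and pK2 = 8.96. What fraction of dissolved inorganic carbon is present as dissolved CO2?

α₀ = 1 / (1 + K1/[H⁺] + K1K2/[H⁺]²) = 1 / (1 + 10^+1.91 + 10^+0.83)
   = 1 / (1 + 81.283 + 6.7608) = 1/89.044 = 0.01123

α₀ = 0.0112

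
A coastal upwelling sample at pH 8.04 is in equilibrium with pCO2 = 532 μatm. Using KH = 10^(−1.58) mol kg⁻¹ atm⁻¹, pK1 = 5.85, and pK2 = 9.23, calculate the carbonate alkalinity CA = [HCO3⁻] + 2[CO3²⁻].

[CO2*] = KH · pCO2 = 10^(−1.58) × 532×10^-6 = 1.399×10^-5 mol/kg
α₀ = 1/(1 + K1/[H⁺] + K1K2/[H⁺]²) = 1/(1 + 10^+2.19 + 10^+1.00) = 0.006028
DIC = [CO2*]/α₀ = 1.399×10^-5 / 0.006028 = 2.321 mmol/kg
CA = (α₁ + 2α₂)·DIC = (0.9337 + 2×0.06028) × 2.321 = 2.45 mmol/kg

CA = 2.45 mmol/kg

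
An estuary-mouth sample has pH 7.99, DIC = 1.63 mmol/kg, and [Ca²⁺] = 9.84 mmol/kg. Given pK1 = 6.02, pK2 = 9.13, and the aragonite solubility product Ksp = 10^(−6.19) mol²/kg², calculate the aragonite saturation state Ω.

α₂ = 1 / (1 + [H⁺]/K2 + [H⁺]²/(K1K2)) = 1 / (1 + 10^+1.14 + 10^-0.83)
   = 1 / (1 + 13.804 + 0.14791) = 1/14.952 = 0.06688
[CO3²⁻] = α₂ × DIC = 0.06688 × 1.63 = 0.1090 mmol/kg
Ksp = 10^(−6.19) = 6.457×10^-7
Ω = [Ca²⁺][CO3²⁻]/Ksp = (9.84×10^-3)(1.090×10^-4) / 6.457×10^-7 = 1.66

Ω = 1.66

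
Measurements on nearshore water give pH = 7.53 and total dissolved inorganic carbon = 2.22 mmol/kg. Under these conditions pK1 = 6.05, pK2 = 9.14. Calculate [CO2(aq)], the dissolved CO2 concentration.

[CO2*] = 0.0695 mmol/kg

α₀ = 1 / (1 + K1/[H⁺] + K1K2/[H⁺]²) = 1 / (1 + 10^+1.48 + 10^-0.13)
   = 1 / (1 + 30.200 + 0.74131) = 1/31.941 = 0.03131
[CO2*] = α₀ × DIC = 0.03131 × 2.22 = 0.0695 mmol/kg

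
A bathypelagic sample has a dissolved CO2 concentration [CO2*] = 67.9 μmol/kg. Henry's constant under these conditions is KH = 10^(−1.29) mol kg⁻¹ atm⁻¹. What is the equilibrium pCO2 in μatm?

KH = 10^(−1.29) = 5.129×10^-2 mol kg⁻¹ atm⁻¹
pCO2 = [CO2*]/KH = 67.9×10^-6 / 5.129×10^-2 = 1.32×10^-3 atm = 1320 μatm

pCO2 = 1320 μatm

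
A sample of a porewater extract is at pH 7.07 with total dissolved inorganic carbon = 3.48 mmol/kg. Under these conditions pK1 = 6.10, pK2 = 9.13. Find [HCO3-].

[HCO3⁻] = 3.12 mmol/kg

α₁ = 1 / (1 + [H⁺]/K1 + K2/[H⁺]) = 1 / (1 + 10^-0.97 + 10^-2.06)
   = 1 / (1 + 0.10715 + 0.0087096) = 1/1.1159 = 0.8962
[HCO3⁻] = α₁ × DIC = 0.8962 × 3.48 = 3.12 mmol/kg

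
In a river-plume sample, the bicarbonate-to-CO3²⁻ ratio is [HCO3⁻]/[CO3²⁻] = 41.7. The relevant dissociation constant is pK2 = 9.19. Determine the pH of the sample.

From K2 = [H⁺][CO3²⁻]/[HCO3⁻]:  pH = pK2 − log₁₀([HCO3⁻]/[CO3²⁻])
log₁₀(41.7) = +1.620
pH = 9.19 − (+1.620) = 7.57

pH = 7.57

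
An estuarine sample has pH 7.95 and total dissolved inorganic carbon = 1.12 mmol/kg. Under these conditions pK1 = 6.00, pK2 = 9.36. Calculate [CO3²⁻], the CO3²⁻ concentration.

[CO3²⁻] = 0.0415 mmol/kg

α₂ = 1 / (1 + [H⁺]/K2 + [H⁺]²/(K1K2)) = 1 / (1 + 10^+1.41 + 10^-0.54)
   = 1 / (1 + 25.704 + 0.28840) = 1/26.992 = 0.03705
[CO3²⁻] = α₂ × DIC = 0.03705 × 1.12 = 0.0415 mmol/kg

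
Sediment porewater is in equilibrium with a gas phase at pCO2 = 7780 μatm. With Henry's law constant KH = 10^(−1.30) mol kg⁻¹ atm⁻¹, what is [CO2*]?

KH = 10^(−1.30) = 5.012×10^-2 mol kg⁻¹ atm⁻¹
[CO2*] = KH · pCO2 = 5.012×10^-2 × 7780×10^-6 atm = 3.90×10^-4 mol/kg

[CO2*] = 390 μmol/kg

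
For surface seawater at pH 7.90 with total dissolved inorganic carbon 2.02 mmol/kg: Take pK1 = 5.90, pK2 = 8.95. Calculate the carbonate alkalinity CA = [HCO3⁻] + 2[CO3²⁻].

CA = 2.17 mmol/kg

CA = [HCO3⁻] + 2[CO3²⁻] = (α₁ + 2α₂)·DIC
At pH 7.90: [H⁺]/K1 = 10^-2.00 = 0.010000, K2/[H⁺] = 10^-1.05 = 0.089125
α₁ = 1/(1 + 0.010000 + 0.089125) = 1/1.0991 = 0.9098; α₂ = α₁·K2/[H⁺] = 0.08109
α₁ + 2α₂ = 1.0720
CA = 1.0720 × 2.02 = 2.17 mmol/kg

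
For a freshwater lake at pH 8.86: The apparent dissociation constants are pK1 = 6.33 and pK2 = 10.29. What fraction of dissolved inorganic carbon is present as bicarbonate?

α₁ = 1 / (1 + [H⁺]/K1 + K2/[H⁺]) = 1 / (1 + 10^-2.53 + 10^-1.43)
   = 1 / (1 + 0.0029512 + 0.037154) = 1/1.0401 = 0.9614

α₁ = 0.961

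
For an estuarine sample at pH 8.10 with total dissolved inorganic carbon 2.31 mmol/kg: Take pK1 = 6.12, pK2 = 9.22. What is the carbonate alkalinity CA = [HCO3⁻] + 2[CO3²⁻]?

CA = [HCO3⁻] + 2[CO3²⁻] = (α₁ + 2α₂)·DIC
At pH 8.10: [H⁺]/K1 = 10^-1.98 = 0.010471, K2/[H⁺] = 10^-1.12 = 0.075858
α₁ = 1/(1 + 0.010471 + 0.075858) = 1/1.0863 = 0.9205; α₂ = α₁·K2/[H⁺] = 0.06983
α₁ + 2α₂ = 1.0602
CA = 1.0602 × 2.31 = 2.45 mmol/kg

CA = 2.45 mmol/kg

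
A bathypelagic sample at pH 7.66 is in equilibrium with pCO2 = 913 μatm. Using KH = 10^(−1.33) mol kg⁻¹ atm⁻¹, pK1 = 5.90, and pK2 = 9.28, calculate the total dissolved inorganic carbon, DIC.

[CO2*] = KH · pCO2 = 10^(−1.33) × 913×10^-6 = 4.270×10^-5 mol/kg
α₀ = 1/(1 + K1/[H⁺] + K1K2/[H⁺]²) = 1/(1 + 10^+1.76 + 10^+0.14) = 0.01669
DIC = [CO2*]/α₀ = 4.270×10^-5 / 0.01669 = 2.56 mmol/kg

DIC = 2.56 mmol/kg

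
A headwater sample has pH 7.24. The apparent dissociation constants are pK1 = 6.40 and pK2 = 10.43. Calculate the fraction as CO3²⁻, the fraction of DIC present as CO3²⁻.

α₂ = 0.000564

α₂ = 1 / (1 + [H⁺]/K2 + [H⁺]²/(K1K2)) = 1 / (1 + 10^+3.19 + 10^+2.35)
   = 1 / (1 + 1548.8 + 223.87) = 1/1773.7 = 0.0005638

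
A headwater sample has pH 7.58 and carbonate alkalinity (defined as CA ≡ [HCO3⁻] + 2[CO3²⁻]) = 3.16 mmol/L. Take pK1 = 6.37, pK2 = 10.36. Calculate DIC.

CA = [HCO3⁻] + 2[CO3²⁻] = (α₁ + 2α₂)·DIC
At pH 7.58: [H⁺]/K1 = 10^-1.21 = 0.061660, K2/[H⁺] = 10^-2.78 = 0.0016596
α₁ = 1/(1 + 0.061660 + 0.0016596) = 1/1.0633 = 0.9405; α₂ = α₁·K2/[H⁺] = 0.001561
α₁ + 2α₂ = 0.9436
DIC = CA / (α₁ + 2α₂) = 3.16 / 0.9436 = 3.35 mmol/L

DIC = 3.35 mmol/L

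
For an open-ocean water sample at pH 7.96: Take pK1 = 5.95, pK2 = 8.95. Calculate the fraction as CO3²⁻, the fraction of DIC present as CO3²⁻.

α₂ = 0.0920

α₂ = 1 / (1 + [H⁺]/K2 + [H⁺]²/(K1K2)) = 1 / (1 + 10^+0.99 + 10^-1.02)
   = 1 / (1 + 9.7724 + 0.095499) = 1/10.868 = 0.09201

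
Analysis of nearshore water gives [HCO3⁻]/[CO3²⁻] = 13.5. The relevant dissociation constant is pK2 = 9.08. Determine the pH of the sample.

pH = 7.95

From K2 = [H⁺][CO3²⁻]/[HCO3⁻]:  pH = pK2 − log₁₀([HCO3⁻]/[CO3²⁻])
log₁₀(13.5) = +1.130
pH = 9.08 − (+1.130) = 7.95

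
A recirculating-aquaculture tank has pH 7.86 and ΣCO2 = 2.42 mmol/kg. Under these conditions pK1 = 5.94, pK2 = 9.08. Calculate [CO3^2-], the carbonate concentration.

α₂ = 1 / (1 + [H⁺]/K2 + [H⁺]²/(K1K2)) = 1 / (1 + 10^+1.22 + 10^-0.70)
   = 1 / (1 + 16.596 + 0.19953) = 1/17.795 = 0.05619
[CO3²⁻] = α₂ × DIC = 0.05619 × 2.42 = 0.136 mmol/kg

[CO3²⁻] = 0.136 mmol/kg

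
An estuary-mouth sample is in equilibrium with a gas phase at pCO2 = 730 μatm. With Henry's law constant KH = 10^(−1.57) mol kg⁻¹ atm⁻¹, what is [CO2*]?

[CO2*] = 19.6 μmol/kg

KH = 10^(−1.57) = 2.692×10^-2 mol kg⁻¹ atm⁻¹
[CO2*] = KH · pCO2 = 2.692×10^-2 × 730×10^-6 atm = 1.96×10^-5 mol/kg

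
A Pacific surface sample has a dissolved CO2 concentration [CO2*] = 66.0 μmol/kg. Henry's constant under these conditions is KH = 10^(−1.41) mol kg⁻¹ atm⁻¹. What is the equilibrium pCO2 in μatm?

KH = 10^(−1.41) = 3.890×10^-2 mol kg⁻¹ atm⁻¹
pCO2 = [CO2*]/KH = 66.0×10^-6 / 3.890×10^-2 = 1.70×10^-3 atm = 1700 μatm

pCO2 = 1700 μatm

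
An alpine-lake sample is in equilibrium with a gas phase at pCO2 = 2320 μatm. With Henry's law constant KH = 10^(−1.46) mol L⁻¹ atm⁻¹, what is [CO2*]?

KH = 10^(−1.46) = 3.467×10^-2 mol L⁻¹ atm⁻¹
[CO2*] = KH · pCO2 = 3.467×10^-2 × 2320×10^-6 atm = 8.04×10^-5 mol/L

[CO2*] = 80.4 μmol/L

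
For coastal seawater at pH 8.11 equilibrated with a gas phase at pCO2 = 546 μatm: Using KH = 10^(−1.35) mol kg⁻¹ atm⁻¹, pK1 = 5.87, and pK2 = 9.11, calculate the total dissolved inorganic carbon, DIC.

[CO2*] = KH · pCO2 = 10^(−1.35) × 546×10^-6 = 2.439×10^-5 mol/kg
α₀ = 1/(1 + K1/[H⁺] + K1K2/[H⁺]²) = 1/(1 + 10^+2.24 + 10^+1.24) = 0.005204
DIC = [CO2*]/α₀ = 2.439×10^-5 / 0.005204 = 4.69 mmol/kg

DIC = 4.69 mmol/kg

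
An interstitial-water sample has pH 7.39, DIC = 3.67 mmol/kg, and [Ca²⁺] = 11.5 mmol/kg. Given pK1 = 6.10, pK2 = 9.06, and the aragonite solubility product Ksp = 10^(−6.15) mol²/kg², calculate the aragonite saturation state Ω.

α₂ = 1 / (1 + [H⁺]/K2 + [H⁺]²/(K1K2)) = 1 / (1 + 10^+1.67 + 10^+0.38)
   = 1 / (1 + 46.774 + 2.3988) = 1/50.172 = 0.01993
[CO3²⁻] = α₂ × DIC = 0.01993 × 3.67 = 0.07315 mmol/kg
Ksp = 10^(−6.15) = 7.079×10^-7
Ω = [Ca²⁺][CO3²⁻]/Ksp = (11.5×10^-3)(7.315×10^-5) / 7.079×10^-7 = 1.19

Ω = 1.19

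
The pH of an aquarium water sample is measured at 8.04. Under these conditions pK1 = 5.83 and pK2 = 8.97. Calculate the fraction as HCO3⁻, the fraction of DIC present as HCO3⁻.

α₁ = 0.890

α₁ = 1 / (1 + [H⁺]/K1 + K2/[H⁺]) = 1 / (1 + 10^-2.21 + 10^-0.93)
   = 1 / (1 + 0.0061660 + 0.11749) = 1/1.1237 = 0.8900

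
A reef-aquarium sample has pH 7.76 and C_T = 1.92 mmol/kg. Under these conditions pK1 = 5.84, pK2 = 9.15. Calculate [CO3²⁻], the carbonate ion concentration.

[CO3²⁻] = 0.0743 mmol/kg

α₂ = 1 / (1 + [H⁺]/K2 + [H⁺]²/(K1K2)) = 1 / (1 + 10^+1.39 + 10^-0.53)
   = 1 / (1 + 24.547 + 0.29512) = 1/25.842 = 0.03870
[CO3²⁻] = α₂ × DIC = 0.03870 × 1.92 = 0.0743 mmol/kg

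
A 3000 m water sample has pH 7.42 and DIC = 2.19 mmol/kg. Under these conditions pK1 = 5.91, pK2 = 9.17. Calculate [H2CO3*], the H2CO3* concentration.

[CO2*] = 0.0645 mmol/kg

α₀ = 1 / (1 + K1/[H⁺] + K1K2/[H⁺]²) = 1 / (1 + 10^+1.51 + 10^-0.24)
   = 1 / (1 + 32.359 + 0.57544) = 1/33.935 = 0.02947
[CO2*] = α₀ × DIC = 0.02947 × 2.19 = 0.0645 mmol/kg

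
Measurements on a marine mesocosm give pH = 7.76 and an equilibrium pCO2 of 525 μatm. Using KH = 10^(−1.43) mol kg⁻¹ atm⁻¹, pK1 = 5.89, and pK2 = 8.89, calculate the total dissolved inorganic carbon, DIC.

[CO2*] = KH · pCO2 = 10^(−1.43) × 525×10^-6 = 1.951×10^-5 mol/kg
α₀ = 1/(1 + K1/[H⁺] + K1K2/[H⁺]²) = 1/(1 + 10^+1.87 + 10^+0.74) = 0.01240
DIC = [CO2*]/α₀ = 1.951×10^-5 / 0.01240 = 1.57 mmol/kg

DIC = 1.57 mmol/kg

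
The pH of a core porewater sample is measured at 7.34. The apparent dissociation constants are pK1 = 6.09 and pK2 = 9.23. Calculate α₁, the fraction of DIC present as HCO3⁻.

α₁ = 1 / (1 + [H⁺]/K1 + K2/[H⁺]) = 1 / (1 + 10^-1.25 + 10^-1.89)
   = 1 / (1 + 0.056234 + 0.012882) = 1/1.0691 = 0.9354

α₁ = 0.935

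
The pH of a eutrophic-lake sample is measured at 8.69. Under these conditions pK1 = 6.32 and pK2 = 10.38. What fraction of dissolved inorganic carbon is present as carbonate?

α₂ = 0.0199

α₂ = 1 / (1 + [H⁺]/K2 + [H⁺]²/(K1K2)) = 1 / (1 + 10^+1.69 + 10^-0.68)
   = 1 / (1 + 48.978 + 0.20893) = 1/50.187 = 0.01993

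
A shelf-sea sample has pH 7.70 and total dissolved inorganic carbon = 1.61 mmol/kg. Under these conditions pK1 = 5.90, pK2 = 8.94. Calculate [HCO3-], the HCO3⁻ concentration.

α₁ = 1 / (1 + [H⁺]/K1 + K2/[H⁺]) = 1 / (1 + 10^-1.80 + 10^-1.24)
   = 1 / (1 + 0.015849 + 0.057544) = 1/1.0734 = 0.9316
[HCO3⁻] = α₁ × DIC = 0.9316 × 1.61 = 1.50 mmol/kg

[HCO3⁻] = 1.50 mmol/kg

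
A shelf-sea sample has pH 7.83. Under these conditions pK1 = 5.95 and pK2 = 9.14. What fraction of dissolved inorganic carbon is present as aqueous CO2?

α₀ = 1 / (1 + K1/[H⁺] + K1K2/[H⁺]²) = 1 / (1 + 10^+1.88 + 10^+0.57)
   = 1 / (1 + 75.858 + 3.7154) = 1/80.573 = 0.01241

α₀ = 0.0124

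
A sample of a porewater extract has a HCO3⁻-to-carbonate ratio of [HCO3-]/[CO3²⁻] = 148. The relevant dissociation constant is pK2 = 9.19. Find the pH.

From K2 = [H⁺][CO3²⁻]/[HCO3-]:  pH = pK2 − log₁₀([HCO3-]/[CO3²⁻])
log₁₀(148) = +2.170
pH = 9.19 − (+2.170) = 7.02

pH = 7.02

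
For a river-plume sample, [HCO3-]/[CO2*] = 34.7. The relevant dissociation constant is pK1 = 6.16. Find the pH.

pH = 7.70

From K1 = [H⁺][HCO3-]/[CO2*]:  pH = pK1 + log₁₀([HCO3-]/[CO2*])
log₁₀(34.7) = +1.540
pH = 6.16 + (+1.540) = 7.70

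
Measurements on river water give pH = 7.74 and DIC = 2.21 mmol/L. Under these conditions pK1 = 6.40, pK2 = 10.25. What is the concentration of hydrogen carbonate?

[HCO3⁻] = 2.11 mmol/L

α₁ = 1 / (1 + [H⁺]/K1 + K2/[H⁺]) = 1 / (1 + 10^-1.34 + 10^-2.51)
   = 1 / (1 + 0.045709 + 0.0030903) = 1/1.0488 = 0.9535
[HCO3⁻] = α₁ × DIC = 0.9535 × 2.21 = 2.11 mmol/L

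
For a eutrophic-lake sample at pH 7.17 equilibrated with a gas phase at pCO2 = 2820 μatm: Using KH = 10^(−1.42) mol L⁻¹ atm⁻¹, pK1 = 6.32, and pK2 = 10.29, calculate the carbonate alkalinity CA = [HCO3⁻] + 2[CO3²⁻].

CA = 0.760 mmol/L

[CO2*] = KH · pCO2 = 10^(−1.42) × 2820×10^-6 = 1.072×10^-4 mol/L
α₀ = 1/(1 + K1/[H⁺] + K1K2/[H⁺]²) = 1/(1 + 10^+0.85 + 10^-2.27) = 0.1237
DIC = [CO2*]/α₀ = 1.072×10^-4 / 0.1237 = 0.8668 mmol/L
CA = (α₁ + 2α₂)·DIC = (0.8756 + 2×0.0006642) × 0.8668 = 0.760 mmol/L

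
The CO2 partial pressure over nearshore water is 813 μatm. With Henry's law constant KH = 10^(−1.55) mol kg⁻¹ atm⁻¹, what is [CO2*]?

[CO2*] = 22.9 μmol/kg

KH = 10^(−1.55) = 2.818×10^-2 mol kg⁻¹ atm⁻¹
[CO2*] = KH · pCO2 = 2.818×10^-2 × 813×10^-6 atm = 2.29×10^-5 mol/kg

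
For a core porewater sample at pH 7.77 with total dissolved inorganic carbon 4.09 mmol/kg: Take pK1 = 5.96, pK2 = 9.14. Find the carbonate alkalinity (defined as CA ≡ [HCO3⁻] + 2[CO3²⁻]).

CA = [HCO3⁻] + 2[CO3²⁻] = (α₁ + 2α₂)·DIC
At pH 7.77: [H⁺]/K1 = 10^-1.81 = 0.015488, K2/[H⁺] = 10^-1.37 = 0.042658
α₁ = 1/(1 + 0.015488 + 0.042658) = 1/1.0581 = 0.9450; α₂ = α₁·K2/[H⁺] = 0.04031
α₁ + 2α₂ = 1.0257
CA = 1.0257 × 4.09 = 4.20 mmol/kg

CA = 4.20 mmol/kg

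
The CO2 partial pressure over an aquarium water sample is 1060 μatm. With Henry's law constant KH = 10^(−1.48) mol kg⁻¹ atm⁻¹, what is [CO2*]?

[CO2*] = 35.1 μmol/kg

KH = 10^(−1.48) = 3.311×10^-2 mol kg⁻¹ atm⁻¹
[CO2*] = KH · pCO2 = 3.311×10^-2 × 1060×10^-6 atm = 3.51×10^-5 mol/kg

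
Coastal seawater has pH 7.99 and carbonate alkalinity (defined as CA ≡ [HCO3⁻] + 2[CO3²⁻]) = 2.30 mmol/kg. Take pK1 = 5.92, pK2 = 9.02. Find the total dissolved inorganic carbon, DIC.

DIC = 2.14 mmol/kg

CA = [HCO3⁻] + 2[CO3²⁻] = (α₁ + 2α₂)·DIC
At pH 7.99: [H⁺]/K1 = 10^-2.07 = 0.0085114, K2/[H⁺] = 10^-1.03 = 0.093325
α₁ = 1/(1 + 0.0085114 + 0.093325) = 1/1.1018 = 0.9076; α₂ = α₁·K2/[H⁺] = 0.08470
α₁ + 2α₂ = 1.0770
DIC = CA / (α₁ + 2α₂) = 2.30 / 1.0770 = 2.14 mmol/kg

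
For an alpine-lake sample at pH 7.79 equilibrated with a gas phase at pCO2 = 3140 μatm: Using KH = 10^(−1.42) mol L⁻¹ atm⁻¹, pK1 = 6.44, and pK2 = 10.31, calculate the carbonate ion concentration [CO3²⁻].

[CO2*] = KH · pCO2 = 10^(−1.42) × 3140×10^-6 = 1.194×10^-4 mol/L
α₀ = 1/(1 + K1/[H⁺] + K1K2/[H⁺]²) = 1/(1 + 10^+1.35 + 10^-1.17) = 0.04264
DIC = [CO2*]/α₀ = 1.194×10^-4 / 0.04264 = 2.800 mmol/L
[CO3²⁻] = α₂·DIC; α₂ = 0.002882, so [CO3²⁻] = 0.002882 × 2.800 = 0.00807 mmol/L = 8.07 μmol/L

[CO3²⁻] = 8.07 μmol/L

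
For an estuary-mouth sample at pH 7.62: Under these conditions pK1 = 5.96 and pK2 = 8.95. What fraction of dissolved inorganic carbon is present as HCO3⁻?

α₁ = 1 / (1 + [H⁺]/K1 + K2/[H⁺]) = 1 / (1 + 10^-1.66 + 10^-1.33)
   = 1 / (1 + 0.021878 + 0.046774) = 1/1.0687 = 0.9358

α₁ = 0.936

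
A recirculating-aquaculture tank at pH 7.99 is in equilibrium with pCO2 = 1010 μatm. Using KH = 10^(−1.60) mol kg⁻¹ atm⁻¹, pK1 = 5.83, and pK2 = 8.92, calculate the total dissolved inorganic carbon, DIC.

DIC = 4.12 mmol/kg

[CO2*] = KH · pCO2 = 10^(−1.60) × 1010×10^-6 = 2.537×10^-5 mol/kg
α₀ = 1/(1 + K1/[H⁺] + K1K2/[H⁺]²) = 1/(1 + 10^+2.16 + 10^+1.23) = 0.006153
DIC = [CO2*]/α₀ = 2.537×10^-5 / 0.006153 = 4.12 mmol/kg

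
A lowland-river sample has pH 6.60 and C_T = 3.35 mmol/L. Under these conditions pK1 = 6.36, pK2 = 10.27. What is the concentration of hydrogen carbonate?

[HCO3⁻] = 2.13 mmol/L

α₁ = 1 / (1 + [H⁺]/K1 + K2/[H⁺]) = 1 / (1 + 10^-0.24 + 10^-3.67)
   = 1 / (1 + 0.57544 + 0.00021380) = 1/1.5757 = 0.6347
[HCO3⁻] = α₁ × DIC = 0.6347 × 3.35 = 2.13 mmol/L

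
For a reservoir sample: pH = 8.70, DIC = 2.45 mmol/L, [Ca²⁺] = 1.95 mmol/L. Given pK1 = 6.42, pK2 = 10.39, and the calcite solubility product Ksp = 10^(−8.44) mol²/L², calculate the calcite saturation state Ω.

Ω = 26.2

α₂ = 1 / (1 + [H⁺]/K2 + [H⁺]²/(K1K2)) = 1 / (1 + 10^+1.69 + 10^-0.59)
   = 1 / (1 + 48.978 + 0.25704) = 1/50.235 = 0.01991
[CO3²⁻] = α₂ × DIC = 0.01991 × 2.45 = 0.04877 mmol/L
Ksp = 10^(−8.44) = 3.631×10^-9
Ω = [Ca²⁺][CO3²⁻]/Ksp = (1.95×10^-3)(4.877×10^-5) / 3.631×10^-9 = 26.2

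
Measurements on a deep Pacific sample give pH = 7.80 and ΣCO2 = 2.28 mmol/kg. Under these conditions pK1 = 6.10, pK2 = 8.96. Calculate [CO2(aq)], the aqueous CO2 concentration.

[CO2*] = 0.0418 mmol/kg

α₀ = 1 / (1 + K1/[H⁺] + K1K2/[H⁺]²) = 1 / (1 + 10^+1.70 + 10^+0.54)
   = 1 / (1 + 50.119 + 3.4674) = 1/54.586 = 0.01832
[CO2*] = α₀ × DIC = 0.01832 × 2.28 = 0.0418 mmol/kg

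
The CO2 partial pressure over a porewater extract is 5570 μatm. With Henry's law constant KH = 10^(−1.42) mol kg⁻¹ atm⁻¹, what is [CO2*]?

[CO2*] = 212 μmol/kg

KH = 10^(−1.42) = 3.802×10^-2 mol kg⁻¹ atm⁻¹
[CO2*] = KH · pCO2 = 3.802×10^-2 × 5570×10^-6 atm = 2.12×10^-4 mol/kg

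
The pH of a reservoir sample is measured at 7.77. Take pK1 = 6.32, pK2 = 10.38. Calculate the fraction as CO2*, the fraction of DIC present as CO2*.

α₀ = 0.0342

α₀ = 1 / (1 + K1/[H⁺] + K1K2/[H⁺]²) = 1 / (1 + 10^+1.45 + 10^-1.16)
   = 1 / (1 + 28.184 + 0.069183) = 1/29.253 = 0.03418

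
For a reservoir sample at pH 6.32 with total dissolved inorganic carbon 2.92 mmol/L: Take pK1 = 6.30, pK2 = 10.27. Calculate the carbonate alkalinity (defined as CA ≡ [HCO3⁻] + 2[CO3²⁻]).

CA = 1.49 mmol/L

CA = [HCO3⁻] + 2[CO3²⁻] = (α₁ + 2α₂)·DIC
At pH 6.32: [H⁺]/K1 = 10^-0.02 = 0.95499, K2/[H⁺] = 10^-3.95 = 0.00011220
α₁ = 1/(1 + 0.95499 + 0.00011220) = 1/1.9551 = 0.5115; α₂ = α₁·K2/[H⁺] = 5.739×10^-5
α₁ + 2α₂ = 0.5116
CA = 0.5116 × 2.92 = 1.49 mmol/L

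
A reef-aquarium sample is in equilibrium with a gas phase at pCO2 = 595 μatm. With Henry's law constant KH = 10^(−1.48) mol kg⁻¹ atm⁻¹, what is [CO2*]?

[CO2*] = 19.7 μmol/kg

KH = 10^(−1.48) = 3.311×10^-2 mol kg⁻¹ atm⁻¹
[CO2*] = KH · pCO2 = 3.311×10^-2 × 595×10^-6 atm = 1.97×10^-5 mol/kg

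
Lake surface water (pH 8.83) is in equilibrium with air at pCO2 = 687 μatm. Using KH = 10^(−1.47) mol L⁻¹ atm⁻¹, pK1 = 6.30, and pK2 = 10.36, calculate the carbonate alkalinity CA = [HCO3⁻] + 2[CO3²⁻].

[CO2*] = KH · pCO2 = 10^(−1.47) × 687×10^-6 = 2.328×10^-5 mol/L
α₀ = 1/(1 + K1/[H⁺] + K1K2/[H⁺]²) = 1/(1 + 10^+2.53 + 10^+1.00) = 0.002858
DIC = [CO2*]/α₀ = 2.328×10^-5 / 0.002858 = 8.144 mmol/L
CA = (α₁ + 2α₂)·DIC = (0.9686 + 2×0.02858) × 8.144 = 8.35 mmol/L

CA = 8.35 mmol/L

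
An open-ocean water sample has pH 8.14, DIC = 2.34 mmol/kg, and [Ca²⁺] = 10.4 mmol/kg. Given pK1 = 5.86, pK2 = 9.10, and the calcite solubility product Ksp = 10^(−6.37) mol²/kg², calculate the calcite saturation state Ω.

α₂ = 1 / (1 + [H⁺]/K2 + [H⁺]²/(K1K2)) = 1 / (1 + 10^+0.96 + 10^-1.32)
   = 1 / (1 + 9.1201 + 0.047863) = 1/10.168 = 0.09835
[CO3²⁻] = α₂ × DIC = 0.09835 × 2.34 = 0.2301 mmol/kg
Ksp = 10^(−6.37) = 4.266×10^-7
Ω = [Ca²⁺][CO3²⁻]/Ksp = (10.4×10^-3)(2.301×10^-4) / 4.266×10^-7 = 5.61

Ω = 5.61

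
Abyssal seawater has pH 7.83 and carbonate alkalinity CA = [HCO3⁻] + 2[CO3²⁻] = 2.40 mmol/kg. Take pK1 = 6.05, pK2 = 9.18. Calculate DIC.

CA = [HCO3⁻] + 2[CO3²⁻] = (α₁ + 2α₂)·DIC
At pH 7.83: [H⁺]/K1 = 10^-1.78 = 0.016596, K2/[H⁺] = 10^-1.35 = 0.044668
α₁ = 1/(1 + 0.016596 + 0.044668) = 1/1.0613 = 0.9423; α₂ = α₁·K2/[H⁺] = 0.04209
α₁ + 2α₂ = 1.0265
DIC = CA / (α₁ + 2α₂) = 2.40 / 1.0265 = 2.34 mmol/kg

DIC = 2.34 mmol/kg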